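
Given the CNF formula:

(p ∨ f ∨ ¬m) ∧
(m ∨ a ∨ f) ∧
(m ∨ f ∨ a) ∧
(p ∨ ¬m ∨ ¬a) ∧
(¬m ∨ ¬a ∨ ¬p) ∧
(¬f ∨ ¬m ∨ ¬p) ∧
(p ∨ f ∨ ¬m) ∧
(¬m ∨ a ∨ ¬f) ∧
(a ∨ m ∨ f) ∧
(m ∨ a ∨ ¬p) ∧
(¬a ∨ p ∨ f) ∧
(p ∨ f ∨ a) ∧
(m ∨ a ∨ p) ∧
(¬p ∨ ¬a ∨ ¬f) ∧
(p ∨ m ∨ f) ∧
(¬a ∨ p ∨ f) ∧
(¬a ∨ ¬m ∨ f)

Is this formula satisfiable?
Yes

Yes, the formula is satisfiable.

One satisfying assignment is: m=True, p=True, f=False, a=False

Verification: With this assignment, all 17 clauses evaluate to true.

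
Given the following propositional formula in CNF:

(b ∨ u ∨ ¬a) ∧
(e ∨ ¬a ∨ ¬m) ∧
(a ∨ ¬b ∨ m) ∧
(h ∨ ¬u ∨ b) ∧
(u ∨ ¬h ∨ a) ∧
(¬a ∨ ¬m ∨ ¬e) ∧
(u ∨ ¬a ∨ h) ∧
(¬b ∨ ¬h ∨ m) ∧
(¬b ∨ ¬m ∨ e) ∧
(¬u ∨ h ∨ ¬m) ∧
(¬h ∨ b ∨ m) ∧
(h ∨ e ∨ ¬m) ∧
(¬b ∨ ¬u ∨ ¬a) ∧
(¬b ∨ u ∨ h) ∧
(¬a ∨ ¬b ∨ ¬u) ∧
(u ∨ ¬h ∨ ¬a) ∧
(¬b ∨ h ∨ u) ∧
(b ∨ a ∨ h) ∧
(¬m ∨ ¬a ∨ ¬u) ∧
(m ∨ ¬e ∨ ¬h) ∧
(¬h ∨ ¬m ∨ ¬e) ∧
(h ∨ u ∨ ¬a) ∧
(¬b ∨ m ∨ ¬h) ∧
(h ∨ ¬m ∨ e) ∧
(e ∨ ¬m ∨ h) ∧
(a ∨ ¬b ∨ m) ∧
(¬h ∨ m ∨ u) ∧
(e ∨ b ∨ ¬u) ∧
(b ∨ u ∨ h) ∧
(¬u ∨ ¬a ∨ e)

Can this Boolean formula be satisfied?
No

No, the formula is not satisfiable.

No assignment of truth values to the variables can make all 30 clauses true simultaneously.

The formula is UNSAT (unsatisfiable).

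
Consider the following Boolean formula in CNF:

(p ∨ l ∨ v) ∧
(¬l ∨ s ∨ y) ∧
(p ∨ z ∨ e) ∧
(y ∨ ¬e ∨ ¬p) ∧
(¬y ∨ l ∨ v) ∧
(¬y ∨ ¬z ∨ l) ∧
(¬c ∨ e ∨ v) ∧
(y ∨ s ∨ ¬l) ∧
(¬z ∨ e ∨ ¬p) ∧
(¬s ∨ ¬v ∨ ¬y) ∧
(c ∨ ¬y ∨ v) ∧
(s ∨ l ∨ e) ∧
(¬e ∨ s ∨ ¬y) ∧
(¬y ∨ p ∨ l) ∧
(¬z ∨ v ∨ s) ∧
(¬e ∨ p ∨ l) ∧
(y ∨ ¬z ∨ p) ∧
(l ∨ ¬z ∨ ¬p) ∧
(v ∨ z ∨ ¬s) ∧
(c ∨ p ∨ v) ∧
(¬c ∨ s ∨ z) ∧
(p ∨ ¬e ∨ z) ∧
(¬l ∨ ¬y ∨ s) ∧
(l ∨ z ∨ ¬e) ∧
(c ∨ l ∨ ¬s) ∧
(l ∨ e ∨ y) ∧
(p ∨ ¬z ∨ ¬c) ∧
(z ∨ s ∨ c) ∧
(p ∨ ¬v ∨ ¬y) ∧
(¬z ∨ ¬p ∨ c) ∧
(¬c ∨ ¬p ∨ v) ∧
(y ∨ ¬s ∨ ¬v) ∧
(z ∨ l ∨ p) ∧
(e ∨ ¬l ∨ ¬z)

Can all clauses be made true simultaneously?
No

No, the formula is not satisfiable.

No assignment of truth values to the variables can make all 34 clauses true simultaneously.

The formula is UNSAT (unsatisfiable).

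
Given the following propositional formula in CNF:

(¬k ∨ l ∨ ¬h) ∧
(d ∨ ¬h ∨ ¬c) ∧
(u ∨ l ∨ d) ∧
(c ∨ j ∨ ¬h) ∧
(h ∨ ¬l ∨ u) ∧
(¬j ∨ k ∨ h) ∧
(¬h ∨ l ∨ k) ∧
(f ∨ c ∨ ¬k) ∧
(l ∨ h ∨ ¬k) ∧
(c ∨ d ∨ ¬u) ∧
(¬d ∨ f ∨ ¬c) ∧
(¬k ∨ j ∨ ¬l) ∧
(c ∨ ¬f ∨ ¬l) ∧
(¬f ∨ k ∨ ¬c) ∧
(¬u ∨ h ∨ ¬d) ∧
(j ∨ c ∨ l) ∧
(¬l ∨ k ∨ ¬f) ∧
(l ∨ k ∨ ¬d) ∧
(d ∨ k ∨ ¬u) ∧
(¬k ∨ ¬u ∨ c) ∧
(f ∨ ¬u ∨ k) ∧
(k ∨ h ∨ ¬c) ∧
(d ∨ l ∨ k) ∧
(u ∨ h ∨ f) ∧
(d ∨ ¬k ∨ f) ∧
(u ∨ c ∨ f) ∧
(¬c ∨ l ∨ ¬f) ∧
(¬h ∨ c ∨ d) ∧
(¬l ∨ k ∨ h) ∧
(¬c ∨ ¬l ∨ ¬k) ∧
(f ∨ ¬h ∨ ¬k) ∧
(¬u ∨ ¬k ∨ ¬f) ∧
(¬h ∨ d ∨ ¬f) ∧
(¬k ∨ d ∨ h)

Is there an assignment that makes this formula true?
No

No, the formula is not satisfiable.

No assignment of truth values to the variables can make all 34 clauses true simultaneously.

The formula is UNSAT (unsatisfiable).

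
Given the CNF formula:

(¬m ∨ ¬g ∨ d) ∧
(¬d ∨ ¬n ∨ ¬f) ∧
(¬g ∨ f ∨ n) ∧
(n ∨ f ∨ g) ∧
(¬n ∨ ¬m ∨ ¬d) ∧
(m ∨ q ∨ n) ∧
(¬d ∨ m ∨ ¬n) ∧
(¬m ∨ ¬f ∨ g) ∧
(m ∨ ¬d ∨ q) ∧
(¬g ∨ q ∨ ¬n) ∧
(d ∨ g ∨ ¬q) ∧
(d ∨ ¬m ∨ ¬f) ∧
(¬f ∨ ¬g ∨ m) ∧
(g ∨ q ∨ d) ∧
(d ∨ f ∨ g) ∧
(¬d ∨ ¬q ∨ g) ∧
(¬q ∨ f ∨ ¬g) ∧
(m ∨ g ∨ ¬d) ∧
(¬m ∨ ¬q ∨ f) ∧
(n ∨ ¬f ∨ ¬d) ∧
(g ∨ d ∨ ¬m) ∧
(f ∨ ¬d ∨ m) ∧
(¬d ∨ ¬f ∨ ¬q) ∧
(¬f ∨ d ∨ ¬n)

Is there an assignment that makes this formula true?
No

No, the formula is not satisfiable.

No assignment of truth values to the variables can make all 24 clauses true simultaneously.

The formula is UNSAT (unsatisfiable).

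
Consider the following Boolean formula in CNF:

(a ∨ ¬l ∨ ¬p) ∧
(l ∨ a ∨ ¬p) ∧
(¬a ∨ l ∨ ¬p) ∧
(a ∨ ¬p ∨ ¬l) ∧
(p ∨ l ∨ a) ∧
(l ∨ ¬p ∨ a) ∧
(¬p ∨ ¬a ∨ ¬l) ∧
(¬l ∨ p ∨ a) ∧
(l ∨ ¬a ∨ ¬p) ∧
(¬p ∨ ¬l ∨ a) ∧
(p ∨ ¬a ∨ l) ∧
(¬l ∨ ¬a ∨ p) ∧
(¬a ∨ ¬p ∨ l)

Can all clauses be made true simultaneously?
No

No, the formula is not satisfiable.

No assignment of truth values to the variables can make all 13 clauses true simultaneously.

The formula is UNSAT (unsatisfiable).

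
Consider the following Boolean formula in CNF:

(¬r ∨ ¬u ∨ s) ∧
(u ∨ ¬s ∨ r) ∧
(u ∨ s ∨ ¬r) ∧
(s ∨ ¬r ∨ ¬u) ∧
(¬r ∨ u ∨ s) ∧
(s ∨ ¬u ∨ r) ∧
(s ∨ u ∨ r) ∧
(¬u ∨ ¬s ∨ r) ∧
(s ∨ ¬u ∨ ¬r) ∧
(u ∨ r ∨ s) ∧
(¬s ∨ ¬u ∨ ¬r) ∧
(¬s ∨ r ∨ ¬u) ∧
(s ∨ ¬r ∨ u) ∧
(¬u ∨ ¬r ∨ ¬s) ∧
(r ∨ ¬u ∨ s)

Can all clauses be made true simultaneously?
Yes

Yes, the formula is satisfiable.

One satisfying assignment is: r=True, s=True, u=False

Verification: With this assignment, all 15 clauses evaluate to true.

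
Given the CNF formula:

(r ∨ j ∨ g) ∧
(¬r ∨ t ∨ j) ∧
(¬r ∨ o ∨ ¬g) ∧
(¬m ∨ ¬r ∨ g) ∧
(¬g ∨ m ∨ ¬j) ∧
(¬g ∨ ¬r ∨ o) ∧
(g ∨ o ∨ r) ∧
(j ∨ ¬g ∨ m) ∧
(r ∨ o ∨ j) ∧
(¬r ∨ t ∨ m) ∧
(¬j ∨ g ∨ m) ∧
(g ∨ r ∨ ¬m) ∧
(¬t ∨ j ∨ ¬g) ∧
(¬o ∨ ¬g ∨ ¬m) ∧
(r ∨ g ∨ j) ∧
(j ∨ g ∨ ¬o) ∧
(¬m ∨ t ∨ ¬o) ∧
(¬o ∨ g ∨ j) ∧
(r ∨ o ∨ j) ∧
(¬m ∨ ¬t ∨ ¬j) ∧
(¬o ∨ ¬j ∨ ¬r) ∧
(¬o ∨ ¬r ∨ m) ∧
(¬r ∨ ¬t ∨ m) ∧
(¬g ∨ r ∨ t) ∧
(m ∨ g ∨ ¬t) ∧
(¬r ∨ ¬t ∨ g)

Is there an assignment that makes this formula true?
No

No, the formula is not satisfiable.

No assignment of truth values to the variables can make all 26 clauses true simultaneously.

The formula is UNSAT (unsatisfiable).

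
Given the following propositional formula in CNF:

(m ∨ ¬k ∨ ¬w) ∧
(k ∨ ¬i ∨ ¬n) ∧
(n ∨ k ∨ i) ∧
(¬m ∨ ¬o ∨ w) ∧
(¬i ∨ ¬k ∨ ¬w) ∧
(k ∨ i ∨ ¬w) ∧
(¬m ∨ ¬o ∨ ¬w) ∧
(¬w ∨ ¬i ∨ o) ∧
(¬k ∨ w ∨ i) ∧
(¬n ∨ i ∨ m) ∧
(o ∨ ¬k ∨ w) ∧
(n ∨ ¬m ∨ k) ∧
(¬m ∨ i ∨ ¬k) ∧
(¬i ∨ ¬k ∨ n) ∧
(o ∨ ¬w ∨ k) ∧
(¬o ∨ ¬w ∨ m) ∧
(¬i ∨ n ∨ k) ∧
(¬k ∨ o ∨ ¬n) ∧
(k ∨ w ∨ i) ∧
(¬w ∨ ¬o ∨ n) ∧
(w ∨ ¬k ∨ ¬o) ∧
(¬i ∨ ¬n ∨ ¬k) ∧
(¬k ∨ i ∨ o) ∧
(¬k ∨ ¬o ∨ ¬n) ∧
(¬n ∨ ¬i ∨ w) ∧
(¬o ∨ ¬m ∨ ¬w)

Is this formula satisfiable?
No

No, the formula is not satisfiable.

No assignment of truth values to the variables can make all 26 clauses true simultaneously.

The formula is UNSAT (unsatisfiable).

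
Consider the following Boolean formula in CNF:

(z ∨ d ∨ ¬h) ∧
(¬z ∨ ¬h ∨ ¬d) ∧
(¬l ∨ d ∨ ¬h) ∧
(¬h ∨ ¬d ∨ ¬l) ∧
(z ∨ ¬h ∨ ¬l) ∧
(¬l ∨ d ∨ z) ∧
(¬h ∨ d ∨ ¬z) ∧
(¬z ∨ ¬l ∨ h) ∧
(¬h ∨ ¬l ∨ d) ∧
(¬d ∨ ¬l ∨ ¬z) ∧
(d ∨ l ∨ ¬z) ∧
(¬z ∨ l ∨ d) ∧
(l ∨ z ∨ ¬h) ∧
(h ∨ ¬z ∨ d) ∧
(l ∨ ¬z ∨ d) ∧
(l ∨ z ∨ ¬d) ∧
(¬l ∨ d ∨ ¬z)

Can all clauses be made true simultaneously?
Yes

Yes, the formula is satisfiable.

One satisfying assignment is: l=False, d=False, h=False, z=False

Verification: With this assignment, all 17 clauses evaluate to true.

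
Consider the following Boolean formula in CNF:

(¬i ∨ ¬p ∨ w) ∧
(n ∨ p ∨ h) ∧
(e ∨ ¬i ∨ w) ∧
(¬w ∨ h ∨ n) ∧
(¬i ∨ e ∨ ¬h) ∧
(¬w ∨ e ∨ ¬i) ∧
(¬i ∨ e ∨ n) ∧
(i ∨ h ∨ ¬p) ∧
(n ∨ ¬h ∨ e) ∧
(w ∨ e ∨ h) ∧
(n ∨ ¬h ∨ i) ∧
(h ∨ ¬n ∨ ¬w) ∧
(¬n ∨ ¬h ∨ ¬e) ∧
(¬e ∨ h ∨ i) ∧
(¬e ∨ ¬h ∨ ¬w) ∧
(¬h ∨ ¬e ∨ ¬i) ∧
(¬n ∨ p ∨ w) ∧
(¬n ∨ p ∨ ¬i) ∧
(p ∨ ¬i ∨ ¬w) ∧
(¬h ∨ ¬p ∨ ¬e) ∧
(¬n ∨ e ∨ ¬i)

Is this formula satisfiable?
Yes

Yes, the formula is satisfiable.

One satisfying assignment is: e=False, p=False, h=True, i=False, n=True, w=True

Verification: With this assignment, all 21 clauses evaluate to true.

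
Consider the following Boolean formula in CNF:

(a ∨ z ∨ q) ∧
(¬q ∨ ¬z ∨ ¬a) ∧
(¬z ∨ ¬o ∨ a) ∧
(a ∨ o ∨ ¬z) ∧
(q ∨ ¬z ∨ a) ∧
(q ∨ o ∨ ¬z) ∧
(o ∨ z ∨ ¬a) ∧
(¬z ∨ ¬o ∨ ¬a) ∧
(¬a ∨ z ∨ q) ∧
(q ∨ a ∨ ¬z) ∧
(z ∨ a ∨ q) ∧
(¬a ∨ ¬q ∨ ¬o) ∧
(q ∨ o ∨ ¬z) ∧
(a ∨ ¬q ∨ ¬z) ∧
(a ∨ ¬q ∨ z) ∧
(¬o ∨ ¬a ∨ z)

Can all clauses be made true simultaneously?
No

No, the formula is not satisfiable.

No assignment of truth values to the variables can make all 16 clauses true simultaneously.

The formula is UNSAT (unsatisfiable).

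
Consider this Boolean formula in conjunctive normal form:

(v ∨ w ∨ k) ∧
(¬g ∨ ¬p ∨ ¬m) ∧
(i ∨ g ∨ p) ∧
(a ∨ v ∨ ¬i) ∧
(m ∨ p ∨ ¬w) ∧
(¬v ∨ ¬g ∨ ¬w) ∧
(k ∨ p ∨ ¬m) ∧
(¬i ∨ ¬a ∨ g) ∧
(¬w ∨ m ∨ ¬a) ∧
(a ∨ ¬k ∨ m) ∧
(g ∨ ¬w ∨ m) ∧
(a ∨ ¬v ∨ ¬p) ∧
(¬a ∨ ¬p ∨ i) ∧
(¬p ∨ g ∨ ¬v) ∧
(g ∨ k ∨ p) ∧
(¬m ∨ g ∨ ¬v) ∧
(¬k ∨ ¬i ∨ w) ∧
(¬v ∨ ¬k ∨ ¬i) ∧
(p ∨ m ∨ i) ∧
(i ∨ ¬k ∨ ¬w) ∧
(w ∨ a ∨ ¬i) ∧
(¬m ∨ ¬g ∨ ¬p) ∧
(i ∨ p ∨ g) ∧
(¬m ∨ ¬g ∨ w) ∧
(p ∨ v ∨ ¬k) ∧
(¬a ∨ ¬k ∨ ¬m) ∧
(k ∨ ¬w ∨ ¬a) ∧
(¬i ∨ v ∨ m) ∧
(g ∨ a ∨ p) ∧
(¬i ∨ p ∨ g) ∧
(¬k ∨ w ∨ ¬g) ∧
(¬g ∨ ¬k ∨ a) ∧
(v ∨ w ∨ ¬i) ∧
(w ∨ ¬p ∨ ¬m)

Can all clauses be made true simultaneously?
Yes

Yes, the formula is satisfiable.

One satisfying assignment is: v=True, p=False, i=True, g=True, m=False, a=True, k=False, w=False

Verification: With this assignment, all 34 clauses evaluate to true.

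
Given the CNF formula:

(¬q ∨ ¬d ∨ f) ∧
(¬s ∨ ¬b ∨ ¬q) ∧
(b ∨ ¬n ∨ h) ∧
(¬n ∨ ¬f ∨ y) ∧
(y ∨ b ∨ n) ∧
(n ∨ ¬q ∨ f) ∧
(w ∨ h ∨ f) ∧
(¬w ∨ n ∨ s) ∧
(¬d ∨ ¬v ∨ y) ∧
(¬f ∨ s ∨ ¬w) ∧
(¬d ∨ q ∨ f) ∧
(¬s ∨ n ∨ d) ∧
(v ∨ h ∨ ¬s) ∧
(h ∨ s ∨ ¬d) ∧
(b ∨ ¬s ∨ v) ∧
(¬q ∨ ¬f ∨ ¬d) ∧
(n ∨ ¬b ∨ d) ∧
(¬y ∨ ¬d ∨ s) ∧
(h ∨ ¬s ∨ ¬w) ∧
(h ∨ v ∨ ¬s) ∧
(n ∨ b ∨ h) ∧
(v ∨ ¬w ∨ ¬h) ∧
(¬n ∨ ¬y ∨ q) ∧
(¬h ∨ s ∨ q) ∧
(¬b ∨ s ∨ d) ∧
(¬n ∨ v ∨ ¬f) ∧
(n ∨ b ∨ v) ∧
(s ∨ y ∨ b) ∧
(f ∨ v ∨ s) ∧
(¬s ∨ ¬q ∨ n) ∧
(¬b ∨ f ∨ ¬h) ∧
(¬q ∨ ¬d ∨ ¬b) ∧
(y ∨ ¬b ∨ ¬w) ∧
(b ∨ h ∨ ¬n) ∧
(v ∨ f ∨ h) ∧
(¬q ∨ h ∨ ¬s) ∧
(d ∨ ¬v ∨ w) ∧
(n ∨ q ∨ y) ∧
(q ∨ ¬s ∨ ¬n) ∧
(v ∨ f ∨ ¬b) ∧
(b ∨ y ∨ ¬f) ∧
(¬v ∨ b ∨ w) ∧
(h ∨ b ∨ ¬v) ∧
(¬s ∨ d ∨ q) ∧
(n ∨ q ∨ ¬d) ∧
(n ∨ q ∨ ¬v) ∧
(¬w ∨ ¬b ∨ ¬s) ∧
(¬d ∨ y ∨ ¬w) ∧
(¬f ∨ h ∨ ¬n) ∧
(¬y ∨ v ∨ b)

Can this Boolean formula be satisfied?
Yes

Yes, the formula is satisfiable.

One satisfying assignment is: b=False, f=False, h=True, w=True, y=False, s=True, q=True, n=True, v=True, d=False

Verification: With this assignment, all 50 clauses evaluate to true.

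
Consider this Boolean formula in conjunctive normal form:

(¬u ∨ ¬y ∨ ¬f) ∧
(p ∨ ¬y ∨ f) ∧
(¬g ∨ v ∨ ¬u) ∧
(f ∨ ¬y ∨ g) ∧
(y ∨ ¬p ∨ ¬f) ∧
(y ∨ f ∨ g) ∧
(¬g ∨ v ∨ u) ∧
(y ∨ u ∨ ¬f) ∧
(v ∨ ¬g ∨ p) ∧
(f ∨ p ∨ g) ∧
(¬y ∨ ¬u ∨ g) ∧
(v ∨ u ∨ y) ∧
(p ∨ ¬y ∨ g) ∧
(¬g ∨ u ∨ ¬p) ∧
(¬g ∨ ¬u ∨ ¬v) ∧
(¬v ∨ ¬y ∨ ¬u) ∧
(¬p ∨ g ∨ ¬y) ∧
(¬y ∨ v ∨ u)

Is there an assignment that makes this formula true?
Yes

Yes, the formula is satisfiable.

One satisfying assignment is: u=True, v=False, f=True, p=False, g=False, y=False

Verification: With this assignment, all 18 clauses evaluate to true.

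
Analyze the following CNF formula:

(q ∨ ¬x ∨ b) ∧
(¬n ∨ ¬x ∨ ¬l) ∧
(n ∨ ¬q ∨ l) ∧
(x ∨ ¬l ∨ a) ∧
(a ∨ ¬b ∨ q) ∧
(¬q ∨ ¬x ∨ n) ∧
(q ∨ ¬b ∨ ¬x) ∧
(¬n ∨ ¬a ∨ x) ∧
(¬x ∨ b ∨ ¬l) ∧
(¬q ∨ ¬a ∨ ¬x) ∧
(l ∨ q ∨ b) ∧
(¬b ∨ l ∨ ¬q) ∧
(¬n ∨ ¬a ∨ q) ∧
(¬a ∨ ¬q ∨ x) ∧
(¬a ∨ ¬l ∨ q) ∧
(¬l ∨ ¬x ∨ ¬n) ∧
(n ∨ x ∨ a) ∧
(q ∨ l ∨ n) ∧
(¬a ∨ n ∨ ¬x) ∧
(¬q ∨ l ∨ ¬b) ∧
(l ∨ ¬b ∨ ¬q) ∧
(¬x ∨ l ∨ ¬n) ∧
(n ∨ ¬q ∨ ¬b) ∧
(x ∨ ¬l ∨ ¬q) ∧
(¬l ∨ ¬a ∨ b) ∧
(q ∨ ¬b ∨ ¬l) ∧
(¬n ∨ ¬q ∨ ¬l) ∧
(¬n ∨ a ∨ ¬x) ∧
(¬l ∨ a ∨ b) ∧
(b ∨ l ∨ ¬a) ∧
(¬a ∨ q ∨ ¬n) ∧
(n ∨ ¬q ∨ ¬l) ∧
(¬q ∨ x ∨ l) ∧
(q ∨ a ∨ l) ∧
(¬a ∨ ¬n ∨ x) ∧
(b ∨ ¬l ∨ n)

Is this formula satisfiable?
No

No, the formula is not satisfiable.

No assignment of truth values to the variables can make all 36 clauses true simultaneously.

The formula is UNSAT (unsatisfiable).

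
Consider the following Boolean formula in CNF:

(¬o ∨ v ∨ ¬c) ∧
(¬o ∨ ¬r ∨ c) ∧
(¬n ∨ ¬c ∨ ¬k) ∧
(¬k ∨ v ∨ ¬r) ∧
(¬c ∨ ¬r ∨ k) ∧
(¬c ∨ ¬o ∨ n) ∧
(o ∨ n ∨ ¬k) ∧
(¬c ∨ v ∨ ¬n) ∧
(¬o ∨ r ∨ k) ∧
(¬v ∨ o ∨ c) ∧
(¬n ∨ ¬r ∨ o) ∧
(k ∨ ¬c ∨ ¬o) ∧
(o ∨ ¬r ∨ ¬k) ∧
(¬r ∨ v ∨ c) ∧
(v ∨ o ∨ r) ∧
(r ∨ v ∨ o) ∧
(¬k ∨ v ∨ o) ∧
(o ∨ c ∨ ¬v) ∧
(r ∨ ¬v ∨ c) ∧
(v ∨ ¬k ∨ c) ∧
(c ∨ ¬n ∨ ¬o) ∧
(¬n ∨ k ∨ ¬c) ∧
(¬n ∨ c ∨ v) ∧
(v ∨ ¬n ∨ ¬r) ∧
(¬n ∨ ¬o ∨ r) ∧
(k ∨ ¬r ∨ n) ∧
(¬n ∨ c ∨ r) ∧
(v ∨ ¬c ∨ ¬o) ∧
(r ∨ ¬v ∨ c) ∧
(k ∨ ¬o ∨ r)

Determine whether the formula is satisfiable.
Yes

Yes, the formula is satisfiable.

One satisfying assignment is: r=False, n=False, o=False, k=False, v=True, c=True

Verification: With this assignment, all 30 clauses evaluate to true.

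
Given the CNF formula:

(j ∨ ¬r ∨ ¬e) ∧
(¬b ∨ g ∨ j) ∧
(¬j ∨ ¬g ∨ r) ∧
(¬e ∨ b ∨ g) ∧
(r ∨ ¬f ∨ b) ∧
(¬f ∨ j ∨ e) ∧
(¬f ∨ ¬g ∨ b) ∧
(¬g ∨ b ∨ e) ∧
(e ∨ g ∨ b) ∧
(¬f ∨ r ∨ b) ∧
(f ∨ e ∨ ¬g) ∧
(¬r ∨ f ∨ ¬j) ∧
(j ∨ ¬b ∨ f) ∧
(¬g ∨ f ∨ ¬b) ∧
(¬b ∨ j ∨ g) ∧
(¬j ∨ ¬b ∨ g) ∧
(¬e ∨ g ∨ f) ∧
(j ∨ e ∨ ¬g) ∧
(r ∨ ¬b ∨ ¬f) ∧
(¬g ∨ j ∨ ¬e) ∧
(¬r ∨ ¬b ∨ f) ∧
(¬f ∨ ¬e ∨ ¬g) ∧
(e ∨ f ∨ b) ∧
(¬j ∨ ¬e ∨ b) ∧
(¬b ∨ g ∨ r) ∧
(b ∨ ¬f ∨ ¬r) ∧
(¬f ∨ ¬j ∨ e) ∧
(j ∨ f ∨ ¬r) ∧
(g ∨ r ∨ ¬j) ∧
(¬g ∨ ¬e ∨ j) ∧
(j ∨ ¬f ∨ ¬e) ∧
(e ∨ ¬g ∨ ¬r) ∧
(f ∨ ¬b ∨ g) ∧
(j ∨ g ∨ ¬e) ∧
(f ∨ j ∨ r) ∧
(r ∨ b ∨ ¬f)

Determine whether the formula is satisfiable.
No

No, the formula is not satisfiable.

No assignment of truth values to the variables can make all 36 clauses true simultaneously.

The formula is UNSAT (unsatisfiable).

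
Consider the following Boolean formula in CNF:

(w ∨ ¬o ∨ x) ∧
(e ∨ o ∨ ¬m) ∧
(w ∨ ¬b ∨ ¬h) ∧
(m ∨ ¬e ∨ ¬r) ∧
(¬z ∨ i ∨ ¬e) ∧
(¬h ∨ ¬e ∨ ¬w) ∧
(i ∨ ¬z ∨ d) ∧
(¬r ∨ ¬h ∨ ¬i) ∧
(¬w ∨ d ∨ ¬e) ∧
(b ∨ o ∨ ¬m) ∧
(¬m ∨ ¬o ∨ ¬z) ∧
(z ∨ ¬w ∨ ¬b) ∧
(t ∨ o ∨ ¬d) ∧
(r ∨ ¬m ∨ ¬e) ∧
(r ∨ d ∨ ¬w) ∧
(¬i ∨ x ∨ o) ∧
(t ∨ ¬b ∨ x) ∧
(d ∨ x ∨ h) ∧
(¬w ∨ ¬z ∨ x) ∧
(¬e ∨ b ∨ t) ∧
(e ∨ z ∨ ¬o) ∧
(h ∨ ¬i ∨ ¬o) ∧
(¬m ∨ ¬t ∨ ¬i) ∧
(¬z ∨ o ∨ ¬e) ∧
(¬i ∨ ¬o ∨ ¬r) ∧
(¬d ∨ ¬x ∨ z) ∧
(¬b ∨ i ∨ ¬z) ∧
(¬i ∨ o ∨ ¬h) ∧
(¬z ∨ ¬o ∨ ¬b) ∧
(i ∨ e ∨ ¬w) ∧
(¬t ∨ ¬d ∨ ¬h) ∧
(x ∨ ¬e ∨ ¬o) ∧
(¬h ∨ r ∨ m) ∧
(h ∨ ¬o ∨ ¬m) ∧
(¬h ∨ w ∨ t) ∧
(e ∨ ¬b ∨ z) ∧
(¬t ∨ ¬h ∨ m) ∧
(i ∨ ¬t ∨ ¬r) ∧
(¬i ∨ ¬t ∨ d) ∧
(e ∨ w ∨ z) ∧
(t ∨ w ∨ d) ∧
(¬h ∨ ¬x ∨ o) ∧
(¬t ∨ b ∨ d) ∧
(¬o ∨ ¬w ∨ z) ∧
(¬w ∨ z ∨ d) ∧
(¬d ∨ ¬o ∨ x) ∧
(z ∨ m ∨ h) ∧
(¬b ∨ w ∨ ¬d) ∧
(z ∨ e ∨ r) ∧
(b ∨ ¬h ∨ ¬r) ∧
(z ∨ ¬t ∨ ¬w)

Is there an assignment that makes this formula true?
Yes

Yes, the formula is satisfiable.

One satisfying assignment is: b=False, x=True, z=True, d=False, t=False, w=True, h=False, i=True, e=False, o=False, m=False, r=True

Verification: With this assignment, all 51 clauses evaluate to true.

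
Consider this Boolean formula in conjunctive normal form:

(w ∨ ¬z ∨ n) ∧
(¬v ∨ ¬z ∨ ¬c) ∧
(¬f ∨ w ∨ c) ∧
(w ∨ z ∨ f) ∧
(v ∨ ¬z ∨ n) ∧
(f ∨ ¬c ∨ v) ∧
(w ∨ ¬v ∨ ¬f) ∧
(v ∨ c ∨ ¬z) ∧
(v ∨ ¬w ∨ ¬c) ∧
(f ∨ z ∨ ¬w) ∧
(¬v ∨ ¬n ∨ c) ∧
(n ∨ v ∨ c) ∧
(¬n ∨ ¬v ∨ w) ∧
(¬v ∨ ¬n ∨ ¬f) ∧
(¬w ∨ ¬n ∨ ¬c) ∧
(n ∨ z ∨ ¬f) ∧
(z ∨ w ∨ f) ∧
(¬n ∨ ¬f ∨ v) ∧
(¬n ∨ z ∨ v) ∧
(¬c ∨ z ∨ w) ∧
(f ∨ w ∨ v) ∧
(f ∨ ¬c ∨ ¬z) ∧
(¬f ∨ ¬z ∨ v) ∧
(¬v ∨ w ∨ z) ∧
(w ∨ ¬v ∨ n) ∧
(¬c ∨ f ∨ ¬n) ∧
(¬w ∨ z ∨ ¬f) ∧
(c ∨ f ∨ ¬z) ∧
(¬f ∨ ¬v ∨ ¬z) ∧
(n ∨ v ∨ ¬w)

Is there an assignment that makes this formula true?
No

No, the formula is not satisfiable.

No assignment of truth values to the variables can make all 30 clauses true simultaneously.

The formula is UNSAT (unsatisfiable).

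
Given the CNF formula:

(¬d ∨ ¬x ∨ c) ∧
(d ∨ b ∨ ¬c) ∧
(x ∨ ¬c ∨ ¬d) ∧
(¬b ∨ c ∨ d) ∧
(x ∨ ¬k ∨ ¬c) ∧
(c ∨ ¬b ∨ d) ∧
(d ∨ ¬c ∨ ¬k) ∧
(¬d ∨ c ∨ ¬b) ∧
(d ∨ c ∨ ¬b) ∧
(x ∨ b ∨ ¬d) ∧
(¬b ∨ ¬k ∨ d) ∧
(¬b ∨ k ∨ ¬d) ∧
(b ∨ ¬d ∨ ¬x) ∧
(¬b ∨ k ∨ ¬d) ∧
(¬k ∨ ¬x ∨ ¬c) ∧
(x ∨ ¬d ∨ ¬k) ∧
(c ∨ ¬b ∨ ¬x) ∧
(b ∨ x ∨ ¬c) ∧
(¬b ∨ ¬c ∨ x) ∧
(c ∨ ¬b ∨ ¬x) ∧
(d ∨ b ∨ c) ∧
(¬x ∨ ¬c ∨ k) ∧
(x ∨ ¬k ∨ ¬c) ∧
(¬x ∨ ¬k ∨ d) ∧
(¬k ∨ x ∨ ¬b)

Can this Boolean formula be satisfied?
No

No, the formula is not satisfiable.

No assignment of truth values to the variables can make all 25 clauses true simultaneously.

The formula is UNSAT (unsatisfiable).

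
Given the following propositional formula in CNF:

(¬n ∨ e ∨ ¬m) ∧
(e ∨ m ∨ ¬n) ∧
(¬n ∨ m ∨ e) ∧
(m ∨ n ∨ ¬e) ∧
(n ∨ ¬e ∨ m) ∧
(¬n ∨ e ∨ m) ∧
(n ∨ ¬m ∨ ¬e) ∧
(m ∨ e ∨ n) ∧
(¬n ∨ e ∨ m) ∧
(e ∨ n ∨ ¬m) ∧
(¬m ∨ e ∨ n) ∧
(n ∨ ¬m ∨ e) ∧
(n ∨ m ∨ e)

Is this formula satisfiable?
Yes

Yes, the formula is satisfiable.

One satisfying assignment is: e=True, n=True, m=True

Verification: With this assignment, all 13 clauses evaluate to true.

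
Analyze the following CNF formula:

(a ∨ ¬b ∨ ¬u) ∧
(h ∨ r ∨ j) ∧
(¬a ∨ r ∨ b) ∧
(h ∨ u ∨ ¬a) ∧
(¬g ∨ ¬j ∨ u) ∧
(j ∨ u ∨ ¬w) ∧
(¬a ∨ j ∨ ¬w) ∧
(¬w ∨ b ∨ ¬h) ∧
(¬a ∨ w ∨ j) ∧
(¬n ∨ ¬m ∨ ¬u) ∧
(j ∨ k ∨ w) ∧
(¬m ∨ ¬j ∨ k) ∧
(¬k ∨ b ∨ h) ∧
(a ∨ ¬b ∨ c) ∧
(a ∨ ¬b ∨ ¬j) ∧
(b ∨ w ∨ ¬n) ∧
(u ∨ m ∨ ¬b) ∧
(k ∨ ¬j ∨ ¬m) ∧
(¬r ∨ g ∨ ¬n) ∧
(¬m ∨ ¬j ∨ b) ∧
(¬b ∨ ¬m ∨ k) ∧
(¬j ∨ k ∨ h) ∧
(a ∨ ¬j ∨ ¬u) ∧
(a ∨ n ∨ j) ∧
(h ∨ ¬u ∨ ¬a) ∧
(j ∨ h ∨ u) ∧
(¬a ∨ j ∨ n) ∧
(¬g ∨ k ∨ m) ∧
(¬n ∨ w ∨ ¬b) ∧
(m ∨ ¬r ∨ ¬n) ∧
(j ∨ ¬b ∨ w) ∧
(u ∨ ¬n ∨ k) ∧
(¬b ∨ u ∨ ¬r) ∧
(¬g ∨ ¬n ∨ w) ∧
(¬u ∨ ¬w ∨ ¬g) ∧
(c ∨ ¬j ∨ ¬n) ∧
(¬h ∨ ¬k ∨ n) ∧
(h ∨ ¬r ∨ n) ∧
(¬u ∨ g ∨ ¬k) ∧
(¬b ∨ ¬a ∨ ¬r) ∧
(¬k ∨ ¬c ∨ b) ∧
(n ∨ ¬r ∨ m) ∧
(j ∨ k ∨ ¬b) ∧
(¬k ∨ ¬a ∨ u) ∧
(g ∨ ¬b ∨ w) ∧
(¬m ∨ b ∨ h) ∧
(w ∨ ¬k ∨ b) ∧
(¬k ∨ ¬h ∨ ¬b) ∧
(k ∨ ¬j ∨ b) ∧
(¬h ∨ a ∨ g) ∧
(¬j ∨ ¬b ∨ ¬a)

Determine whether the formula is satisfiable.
No

No, the formula is not satisfiable.

No assignment of truth values to the variables can make all 51 clauses true simultaneously.

The formula is UNSAT (unsatisfiable).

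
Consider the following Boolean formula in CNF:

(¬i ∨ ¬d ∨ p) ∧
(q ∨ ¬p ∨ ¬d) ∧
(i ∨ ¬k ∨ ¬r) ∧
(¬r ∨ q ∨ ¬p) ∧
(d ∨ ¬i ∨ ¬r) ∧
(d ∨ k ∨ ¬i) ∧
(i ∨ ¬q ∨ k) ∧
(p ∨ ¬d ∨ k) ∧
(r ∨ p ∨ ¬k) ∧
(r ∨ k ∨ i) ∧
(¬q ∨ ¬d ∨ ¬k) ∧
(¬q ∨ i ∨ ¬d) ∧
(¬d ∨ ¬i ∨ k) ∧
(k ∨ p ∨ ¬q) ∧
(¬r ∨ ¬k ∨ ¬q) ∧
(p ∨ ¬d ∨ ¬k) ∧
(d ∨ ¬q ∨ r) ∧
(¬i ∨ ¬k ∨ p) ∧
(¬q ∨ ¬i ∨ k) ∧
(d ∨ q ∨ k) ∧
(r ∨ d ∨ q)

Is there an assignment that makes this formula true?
No

No, the formula is not satisfiable.

No assignment of truth values to the variables can make all 21 clauses true simultaneously.

The formula is UNSAT (unsatisfiable).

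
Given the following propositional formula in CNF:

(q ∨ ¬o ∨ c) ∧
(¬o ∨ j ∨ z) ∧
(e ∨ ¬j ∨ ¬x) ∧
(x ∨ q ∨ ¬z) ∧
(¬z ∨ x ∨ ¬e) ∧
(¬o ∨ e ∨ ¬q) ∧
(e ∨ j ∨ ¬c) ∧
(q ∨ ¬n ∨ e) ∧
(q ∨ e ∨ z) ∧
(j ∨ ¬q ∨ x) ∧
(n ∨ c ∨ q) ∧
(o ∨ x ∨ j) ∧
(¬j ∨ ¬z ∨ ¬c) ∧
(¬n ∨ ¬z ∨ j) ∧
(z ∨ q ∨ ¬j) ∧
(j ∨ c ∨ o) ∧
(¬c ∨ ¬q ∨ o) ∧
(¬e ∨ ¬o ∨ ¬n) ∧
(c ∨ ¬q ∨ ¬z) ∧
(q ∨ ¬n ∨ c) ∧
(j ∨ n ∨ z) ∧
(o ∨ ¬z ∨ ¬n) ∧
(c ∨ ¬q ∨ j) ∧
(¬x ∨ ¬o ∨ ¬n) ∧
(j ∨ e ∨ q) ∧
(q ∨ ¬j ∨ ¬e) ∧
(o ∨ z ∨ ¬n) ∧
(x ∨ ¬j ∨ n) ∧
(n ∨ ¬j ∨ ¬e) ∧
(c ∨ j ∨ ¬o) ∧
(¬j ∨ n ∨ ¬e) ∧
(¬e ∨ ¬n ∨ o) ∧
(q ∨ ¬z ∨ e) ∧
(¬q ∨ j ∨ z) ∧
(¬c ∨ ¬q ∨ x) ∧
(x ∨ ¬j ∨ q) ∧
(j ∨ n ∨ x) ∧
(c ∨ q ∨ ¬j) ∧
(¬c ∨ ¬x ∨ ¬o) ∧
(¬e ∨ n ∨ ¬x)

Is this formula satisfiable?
No

No, the formula is not satisfiable.

No assignment of truth values to the variables can make all 40 clauses true simultaneously.

The formula is UNSAT (unsatisfiable).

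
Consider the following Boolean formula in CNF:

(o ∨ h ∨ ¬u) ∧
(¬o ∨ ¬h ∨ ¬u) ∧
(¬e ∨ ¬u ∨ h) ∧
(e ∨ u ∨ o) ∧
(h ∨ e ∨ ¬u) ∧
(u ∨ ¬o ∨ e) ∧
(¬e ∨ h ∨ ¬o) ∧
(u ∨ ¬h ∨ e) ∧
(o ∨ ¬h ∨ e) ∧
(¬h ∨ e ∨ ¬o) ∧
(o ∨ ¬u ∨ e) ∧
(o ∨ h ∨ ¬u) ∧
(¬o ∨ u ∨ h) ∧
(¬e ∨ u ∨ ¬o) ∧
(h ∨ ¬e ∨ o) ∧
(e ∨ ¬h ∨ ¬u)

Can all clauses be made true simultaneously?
Yes

Yes, the formula is satisfiable.

One satisfying assignment is: e=True, o=False, u=True, h=True

Verification: With this assignment, all 16 clauses evaluate to true.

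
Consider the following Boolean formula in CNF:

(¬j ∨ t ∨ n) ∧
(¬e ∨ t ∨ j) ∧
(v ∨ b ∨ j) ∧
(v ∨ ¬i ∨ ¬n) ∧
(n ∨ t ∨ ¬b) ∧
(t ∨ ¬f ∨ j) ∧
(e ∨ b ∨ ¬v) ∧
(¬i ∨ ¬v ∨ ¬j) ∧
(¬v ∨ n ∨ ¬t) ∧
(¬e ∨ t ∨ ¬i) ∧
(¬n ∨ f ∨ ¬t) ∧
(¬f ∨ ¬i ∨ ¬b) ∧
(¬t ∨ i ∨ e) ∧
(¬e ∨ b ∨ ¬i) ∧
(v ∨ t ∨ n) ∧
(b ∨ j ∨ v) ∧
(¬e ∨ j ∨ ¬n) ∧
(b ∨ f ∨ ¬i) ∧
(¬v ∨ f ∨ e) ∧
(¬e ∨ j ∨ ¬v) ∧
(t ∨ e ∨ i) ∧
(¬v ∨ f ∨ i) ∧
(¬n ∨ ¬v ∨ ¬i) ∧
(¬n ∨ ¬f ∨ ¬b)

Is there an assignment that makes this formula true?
Yes

Yes, the formula is satisfiable.

One satisfying assignment is: i=False, b=False, f=False, j=True, n=True, e=True, v=False, t=False

Verification: With this assignment, all 24 clauses evaluate to true.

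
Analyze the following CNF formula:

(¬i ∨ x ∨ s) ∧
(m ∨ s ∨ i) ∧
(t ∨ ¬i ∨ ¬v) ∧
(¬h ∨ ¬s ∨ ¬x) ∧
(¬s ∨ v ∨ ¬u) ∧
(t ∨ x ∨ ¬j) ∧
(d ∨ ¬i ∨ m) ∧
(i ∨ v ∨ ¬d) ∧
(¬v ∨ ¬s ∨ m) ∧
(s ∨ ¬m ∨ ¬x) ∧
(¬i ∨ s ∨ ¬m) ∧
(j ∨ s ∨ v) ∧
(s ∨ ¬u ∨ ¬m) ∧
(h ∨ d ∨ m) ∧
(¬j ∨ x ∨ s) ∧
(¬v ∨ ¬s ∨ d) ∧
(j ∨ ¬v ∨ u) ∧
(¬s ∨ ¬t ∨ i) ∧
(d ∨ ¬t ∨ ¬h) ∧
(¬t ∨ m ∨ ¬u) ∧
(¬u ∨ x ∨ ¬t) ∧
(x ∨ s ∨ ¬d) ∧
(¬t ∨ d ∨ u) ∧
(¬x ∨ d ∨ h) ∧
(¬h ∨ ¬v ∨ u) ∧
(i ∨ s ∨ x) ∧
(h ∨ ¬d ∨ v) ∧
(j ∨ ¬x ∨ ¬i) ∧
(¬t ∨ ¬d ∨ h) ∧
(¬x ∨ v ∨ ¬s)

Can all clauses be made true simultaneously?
Yes

Yes, the formula is satisfiable.

One satisfying assignment is: h=False, s=True, m=True, i=False, u=False, x=False, t=False, j=False, v=False, d=False

Verification: With this assignment, all 30 clauses evaluate to true.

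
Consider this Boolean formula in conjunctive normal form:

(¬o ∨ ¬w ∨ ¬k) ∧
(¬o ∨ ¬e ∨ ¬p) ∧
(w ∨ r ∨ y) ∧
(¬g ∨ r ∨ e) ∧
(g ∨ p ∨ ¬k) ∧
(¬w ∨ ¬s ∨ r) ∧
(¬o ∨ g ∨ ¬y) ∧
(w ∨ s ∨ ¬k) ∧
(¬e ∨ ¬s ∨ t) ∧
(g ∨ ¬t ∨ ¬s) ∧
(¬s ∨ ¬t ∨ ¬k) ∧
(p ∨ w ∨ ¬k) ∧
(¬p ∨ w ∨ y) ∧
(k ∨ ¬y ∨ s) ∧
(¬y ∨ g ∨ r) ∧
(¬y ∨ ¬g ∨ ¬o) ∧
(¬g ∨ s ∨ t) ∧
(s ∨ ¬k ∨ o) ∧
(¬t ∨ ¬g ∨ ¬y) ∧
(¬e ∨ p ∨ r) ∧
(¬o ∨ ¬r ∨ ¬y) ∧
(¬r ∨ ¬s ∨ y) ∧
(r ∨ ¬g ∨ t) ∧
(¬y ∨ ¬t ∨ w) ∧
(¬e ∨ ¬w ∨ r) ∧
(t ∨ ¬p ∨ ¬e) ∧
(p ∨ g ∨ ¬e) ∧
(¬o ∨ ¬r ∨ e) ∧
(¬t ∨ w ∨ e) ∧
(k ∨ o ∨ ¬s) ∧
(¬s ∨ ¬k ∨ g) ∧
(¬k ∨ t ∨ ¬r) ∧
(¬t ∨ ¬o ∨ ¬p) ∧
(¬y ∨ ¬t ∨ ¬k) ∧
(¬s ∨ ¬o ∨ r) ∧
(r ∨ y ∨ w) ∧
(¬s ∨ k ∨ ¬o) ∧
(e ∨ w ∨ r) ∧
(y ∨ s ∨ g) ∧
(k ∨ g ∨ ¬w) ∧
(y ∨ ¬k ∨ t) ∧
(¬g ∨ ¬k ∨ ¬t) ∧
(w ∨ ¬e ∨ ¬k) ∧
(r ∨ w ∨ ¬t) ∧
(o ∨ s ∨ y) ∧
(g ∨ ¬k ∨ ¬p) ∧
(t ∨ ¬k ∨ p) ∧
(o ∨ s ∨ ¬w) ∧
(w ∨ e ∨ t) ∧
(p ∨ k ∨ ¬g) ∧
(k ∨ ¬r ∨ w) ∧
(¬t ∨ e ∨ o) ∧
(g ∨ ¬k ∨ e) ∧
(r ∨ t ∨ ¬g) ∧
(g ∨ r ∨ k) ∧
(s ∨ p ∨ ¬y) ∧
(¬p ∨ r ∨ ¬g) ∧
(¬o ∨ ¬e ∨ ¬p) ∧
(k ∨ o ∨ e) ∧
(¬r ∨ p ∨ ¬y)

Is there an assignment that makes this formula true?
No

No, the formula is not satisfiable.

No assignment of truth values to the variables can make all 60 clauses true simultaneously.

The formula is UNSAT (unsatisfiable).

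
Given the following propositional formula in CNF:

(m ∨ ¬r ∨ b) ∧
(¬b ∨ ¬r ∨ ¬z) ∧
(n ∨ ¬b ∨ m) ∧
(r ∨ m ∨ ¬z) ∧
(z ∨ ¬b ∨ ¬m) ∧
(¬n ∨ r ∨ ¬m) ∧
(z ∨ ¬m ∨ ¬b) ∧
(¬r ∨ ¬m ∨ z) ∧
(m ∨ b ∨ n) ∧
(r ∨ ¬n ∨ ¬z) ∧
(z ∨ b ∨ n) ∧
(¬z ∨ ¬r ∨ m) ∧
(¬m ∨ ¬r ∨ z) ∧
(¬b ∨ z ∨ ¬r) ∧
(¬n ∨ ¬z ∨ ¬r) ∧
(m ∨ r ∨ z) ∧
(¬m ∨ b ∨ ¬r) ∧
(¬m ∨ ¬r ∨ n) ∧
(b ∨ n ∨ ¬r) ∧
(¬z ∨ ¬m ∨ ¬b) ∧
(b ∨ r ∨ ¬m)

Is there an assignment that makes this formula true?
No

No, the formula is not satisfiable.

No assignment of truth values to the variables can make all 21 clauses true simultaneously.

The formula is UNSAT (unsatisfiable).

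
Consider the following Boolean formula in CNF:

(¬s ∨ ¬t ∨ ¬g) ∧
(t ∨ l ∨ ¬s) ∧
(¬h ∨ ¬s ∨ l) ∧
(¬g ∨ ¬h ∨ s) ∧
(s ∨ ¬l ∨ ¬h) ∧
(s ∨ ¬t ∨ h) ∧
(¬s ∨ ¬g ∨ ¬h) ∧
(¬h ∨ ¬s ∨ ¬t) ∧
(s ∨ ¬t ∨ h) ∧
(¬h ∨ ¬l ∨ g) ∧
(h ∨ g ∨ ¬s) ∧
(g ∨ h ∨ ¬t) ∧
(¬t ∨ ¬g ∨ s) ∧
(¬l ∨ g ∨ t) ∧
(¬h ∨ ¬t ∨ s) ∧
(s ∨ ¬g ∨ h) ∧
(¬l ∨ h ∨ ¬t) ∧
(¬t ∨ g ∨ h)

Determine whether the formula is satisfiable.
Yes

Yes, the formula is satisfiable.

One satisfying assignment is: t=False, s=False, l=False, h=False, g=False

Verification: With this assignment, all 18 clauses evaluate to true.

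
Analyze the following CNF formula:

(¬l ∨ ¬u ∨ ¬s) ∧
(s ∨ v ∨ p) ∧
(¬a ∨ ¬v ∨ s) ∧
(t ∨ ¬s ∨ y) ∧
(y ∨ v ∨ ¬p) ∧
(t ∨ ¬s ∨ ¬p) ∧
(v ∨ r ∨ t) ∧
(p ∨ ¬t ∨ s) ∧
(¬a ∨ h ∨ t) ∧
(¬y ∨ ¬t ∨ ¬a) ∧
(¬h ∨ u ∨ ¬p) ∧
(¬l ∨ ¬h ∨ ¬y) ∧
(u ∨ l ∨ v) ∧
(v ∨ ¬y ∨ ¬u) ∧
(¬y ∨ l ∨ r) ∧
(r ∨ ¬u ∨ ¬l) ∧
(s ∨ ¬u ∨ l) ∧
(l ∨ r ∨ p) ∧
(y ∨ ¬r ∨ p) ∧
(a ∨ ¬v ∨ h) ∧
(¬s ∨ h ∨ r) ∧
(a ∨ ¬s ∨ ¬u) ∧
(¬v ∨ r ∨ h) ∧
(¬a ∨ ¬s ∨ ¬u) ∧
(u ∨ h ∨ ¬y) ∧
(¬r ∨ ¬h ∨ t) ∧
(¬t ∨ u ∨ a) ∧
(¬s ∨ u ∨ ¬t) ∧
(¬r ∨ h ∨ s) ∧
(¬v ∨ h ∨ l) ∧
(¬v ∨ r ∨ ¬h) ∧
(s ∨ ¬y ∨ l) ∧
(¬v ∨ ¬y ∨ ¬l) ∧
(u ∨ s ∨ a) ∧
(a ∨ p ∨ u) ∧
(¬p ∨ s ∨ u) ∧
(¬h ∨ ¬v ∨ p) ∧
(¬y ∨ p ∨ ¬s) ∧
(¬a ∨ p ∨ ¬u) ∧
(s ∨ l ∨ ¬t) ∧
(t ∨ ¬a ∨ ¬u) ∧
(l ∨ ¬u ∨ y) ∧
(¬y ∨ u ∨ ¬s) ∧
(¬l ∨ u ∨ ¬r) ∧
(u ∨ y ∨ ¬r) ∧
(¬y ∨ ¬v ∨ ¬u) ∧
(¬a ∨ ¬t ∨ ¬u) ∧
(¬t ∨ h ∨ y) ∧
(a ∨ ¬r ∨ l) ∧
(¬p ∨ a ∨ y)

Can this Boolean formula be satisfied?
No

No, the formula is not satisfiable.

No assignment of truth values to the variables can make all 50 clauses true simultaneously.

The formula is UNSAT (unsatisfiable).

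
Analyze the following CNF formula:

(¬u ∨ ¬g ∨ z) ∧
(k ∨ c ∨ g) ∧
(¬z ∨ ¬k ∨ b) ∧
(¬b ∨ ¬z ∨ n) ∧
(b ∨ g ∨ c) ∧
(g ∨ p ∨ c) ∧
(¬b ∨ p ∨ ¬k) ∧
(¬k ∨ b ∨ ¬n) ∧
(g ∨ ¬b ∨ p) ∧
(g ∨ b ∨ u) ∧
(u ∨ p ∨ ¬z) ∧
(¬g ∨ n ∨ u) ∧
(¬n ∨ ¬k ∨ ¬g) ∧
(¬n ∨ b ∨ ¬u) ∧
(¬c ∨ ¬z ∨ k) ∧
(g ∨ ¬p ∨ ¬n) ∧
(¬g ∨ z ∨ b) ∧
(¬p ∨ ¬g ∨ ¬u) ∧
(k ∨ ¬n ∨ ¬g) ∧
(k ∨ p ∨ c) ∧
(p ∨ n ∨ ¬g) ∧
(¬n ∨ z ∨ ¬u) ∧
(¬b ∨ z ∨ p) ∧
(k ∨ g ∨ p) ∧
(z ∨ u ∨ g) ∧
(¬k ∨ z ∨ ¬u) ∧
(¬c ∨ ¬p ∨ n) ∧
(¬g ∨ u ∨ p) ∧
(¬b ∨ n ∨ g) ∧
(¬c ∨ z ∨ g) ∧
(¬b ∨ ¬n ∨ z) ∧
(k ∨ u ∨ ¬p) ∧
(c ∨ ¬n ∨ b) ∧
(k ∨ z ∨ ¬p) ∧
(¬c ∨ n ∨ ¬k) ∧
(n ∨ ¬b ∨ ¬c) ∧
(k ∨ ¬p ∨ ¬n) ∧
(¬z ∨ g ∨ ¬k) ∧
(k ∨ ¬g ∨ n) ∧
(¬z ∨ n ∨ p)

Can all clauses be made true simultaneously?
No

No, the formula is not satisfiable.

No assignment of truth values to the variables can make all 40 clauses true simultaneously.

The formula is UNSAT (unsatisfiable).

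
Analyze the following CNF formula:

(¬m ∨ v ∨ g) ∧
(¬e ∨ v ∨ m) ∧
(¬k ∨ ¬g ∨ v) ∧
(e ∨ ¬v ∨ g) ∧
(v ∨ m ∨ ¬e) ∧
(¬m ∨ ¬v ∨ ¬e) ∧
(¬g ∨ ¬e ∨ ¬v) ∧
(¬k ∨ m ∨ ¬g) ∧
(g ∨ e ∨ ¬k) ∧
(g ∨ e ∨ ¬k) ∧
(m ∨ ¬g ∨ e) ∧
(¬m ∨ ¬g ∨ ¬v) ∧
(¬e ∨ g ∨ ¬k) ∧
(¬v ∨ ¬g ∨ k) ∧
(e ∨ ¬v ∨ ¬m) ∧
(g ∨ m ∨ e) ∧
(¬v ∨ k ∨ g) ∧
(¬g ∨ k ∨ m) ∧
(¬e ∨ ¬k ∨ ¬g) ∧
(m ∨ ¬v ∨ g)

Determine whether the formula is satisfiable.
Yes

Yes, the formula is satisfiable.

One satisfying assignment is: k=False, g=True, e=True, m=True, v=False

Verification: With this assignment, all 20 clauses evaluate to true.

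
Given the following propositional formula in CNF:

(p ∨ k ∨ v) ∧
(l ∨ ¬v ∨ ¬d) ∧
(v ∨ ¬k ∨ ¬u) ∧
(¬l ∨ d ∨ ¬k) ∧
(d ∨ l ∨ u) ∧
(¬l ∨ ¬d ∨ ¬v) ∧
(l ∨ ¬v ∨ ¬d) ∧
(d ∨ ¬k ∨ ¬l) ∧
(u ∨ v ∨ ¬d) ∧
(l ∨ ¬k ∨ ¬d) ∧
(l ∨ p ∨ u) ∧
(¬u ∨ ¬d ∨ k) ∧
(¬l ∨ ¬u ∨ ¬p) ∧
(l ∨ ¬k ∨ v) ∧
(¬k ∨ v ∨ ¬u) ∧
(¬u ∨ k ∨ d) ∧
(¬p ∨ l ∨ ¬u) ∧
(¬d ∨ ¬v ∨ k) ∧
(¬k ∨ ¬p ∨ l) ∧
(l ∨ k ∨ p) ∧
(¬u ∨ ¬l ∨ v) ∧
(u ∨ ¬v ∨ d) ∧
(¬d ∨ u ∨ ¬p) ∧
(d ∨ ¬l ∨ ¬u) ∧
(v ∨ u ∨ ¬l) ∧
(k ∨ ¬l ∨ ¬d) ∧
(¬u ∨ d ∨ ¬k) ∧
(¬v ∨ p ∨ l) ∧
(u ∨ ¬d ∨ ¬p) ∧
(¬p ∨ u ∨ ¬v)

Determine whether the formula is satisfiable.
No

No, the formula is not satisfiable.

No assignment of truth values to the variables can make all 30 clauses true simultaneously.

The formula is UNSAT (unsatisfiable).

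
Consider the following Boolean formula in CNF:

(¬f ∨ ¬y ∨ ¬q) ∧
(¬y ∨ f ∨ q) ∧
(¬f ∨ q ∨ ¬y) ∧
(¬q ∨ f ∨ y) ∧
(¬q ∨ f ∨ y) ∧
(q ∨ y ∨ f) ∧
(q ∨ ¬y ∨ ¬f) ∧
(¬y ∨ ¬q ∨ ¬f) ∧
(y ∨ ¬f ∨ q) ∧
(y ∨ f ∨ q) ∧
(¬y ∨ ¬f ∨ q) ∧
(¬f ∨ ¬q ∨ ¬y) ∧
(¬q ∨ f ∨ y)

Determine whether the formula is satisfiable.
Yes

Yes, the formula is satisfiable.

One satisfying assignment is: q=True, y=False, f=True

Verification: With this assignment, all 13 clauses evaluate to true.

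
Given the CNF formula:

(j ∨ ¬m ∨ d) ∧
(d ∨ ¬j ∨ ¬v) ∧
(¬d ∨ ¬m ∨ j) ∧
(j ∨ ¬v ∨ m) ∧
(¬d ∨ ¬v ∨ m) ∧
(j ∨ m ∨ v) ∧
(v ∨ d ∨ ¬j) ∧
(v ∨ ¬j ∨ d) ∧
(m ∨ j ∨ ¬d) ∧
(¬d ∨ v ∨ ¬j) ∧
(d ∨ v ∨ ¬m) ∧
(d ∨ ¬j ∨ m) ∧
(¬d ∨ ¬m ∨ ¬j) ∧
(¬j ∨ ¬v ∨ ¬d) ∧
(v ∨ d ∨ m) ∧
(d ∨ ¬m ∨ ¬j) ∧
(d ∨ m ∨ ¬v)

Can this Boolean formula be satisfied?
No

No, the formula is not satisfiable.

No assignment of truth values to the variables can make all 17 clauses true simultaneously.

The formula is UNSAT (unsatisfiable).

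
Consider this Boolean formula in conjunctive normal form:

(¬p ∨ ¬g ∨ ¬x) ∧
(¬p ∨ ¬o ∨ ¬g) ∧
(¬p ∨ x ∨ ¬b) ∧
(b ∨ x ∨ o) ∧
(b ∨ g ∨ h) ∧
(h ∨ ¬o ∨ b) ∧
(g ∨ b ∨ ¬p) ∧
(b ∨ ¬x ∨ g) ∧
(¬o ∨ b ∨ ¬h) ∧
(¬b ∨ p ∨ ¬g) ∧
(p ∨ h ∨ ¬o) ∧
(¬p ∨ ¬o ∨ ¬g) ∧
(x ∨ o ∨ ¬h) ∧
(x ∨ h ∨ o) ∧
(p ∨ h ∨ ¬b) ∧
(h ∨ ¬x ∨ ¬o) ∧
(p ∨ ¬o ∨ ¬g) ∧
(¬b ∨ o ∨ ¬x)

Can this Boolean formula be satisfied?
Yes

Yes, the formula is satisfiable.

One satisfying assignment is: p=False, g=True, b=False, x=True, h=False, o=False

Verification: With this assignment, all 18 clauses evaluate to true.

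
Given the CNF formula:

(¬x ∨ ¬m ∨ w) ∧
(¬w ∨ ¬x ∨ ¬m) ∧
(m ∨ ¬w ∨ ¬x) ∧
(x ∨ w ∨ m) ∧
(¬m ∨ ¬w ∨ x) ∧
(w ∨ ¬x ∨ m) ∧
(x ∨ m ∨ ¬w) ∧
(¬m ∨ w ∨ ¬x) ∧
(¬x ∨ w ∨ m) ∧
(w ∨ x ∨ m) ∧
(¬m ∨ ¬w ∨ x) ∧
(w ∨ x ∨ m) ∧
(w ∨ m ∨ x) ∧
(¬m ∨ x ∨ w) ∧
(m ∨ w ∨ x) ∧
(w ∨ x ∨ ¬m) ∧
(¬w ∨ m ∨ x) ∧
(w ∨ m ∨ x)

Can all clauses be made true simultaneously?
No

No, the formula is not satisfiable.

No assignment of truth values to the variables can make all 18 clauses true simultaneously.

The formula is UNSAT (unsatisfiable).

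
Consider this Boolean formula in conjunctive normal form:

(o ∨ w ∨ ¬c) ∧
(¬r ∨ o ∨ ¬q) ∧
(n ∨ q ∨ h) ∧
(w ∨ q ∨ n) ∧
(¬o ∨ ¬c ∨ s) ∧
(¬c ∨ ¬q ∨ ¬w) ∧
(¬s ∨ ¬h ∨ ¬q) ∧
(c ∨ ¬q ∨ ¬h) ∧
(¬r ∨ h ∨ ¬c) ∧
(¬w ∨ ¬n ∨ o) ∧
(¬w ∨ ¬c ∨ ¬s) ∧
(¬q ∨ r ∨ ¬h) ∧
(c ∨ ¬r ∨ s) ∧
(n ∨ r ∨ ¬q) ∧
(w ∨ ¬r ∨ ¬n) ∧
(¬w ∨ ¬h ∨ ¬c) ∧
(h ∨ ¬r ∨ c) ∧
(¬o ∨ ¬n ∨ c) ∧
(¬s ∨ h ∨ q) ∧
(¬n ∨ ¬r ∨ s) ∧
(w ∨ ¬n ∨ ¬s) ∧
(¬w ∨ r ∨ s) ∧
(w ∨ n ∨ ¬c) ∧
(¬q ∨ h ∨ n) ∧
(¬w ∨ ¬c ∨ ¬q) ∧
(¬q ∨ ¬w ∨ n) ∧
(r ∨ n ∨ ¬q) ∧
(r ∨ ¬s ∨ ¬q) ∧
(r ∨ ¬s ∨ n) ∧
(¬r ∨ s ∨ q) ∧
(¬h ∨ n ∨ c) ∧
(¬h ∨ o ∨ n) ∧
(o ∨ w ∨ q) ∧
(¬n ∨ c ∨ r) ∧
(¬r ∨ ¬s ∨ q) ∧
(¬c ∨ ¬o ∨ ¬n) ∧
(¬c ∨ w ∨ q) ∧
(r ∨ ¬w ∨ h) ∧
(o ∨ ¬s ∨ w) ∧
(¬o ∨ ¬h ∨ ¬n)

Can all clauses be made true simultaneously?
No

No, the formula is not satisfiable.

No assignment of truth values to the variables can make all 40 clauses true simultaneously.

The formula is UNSAT (unsatisfiable).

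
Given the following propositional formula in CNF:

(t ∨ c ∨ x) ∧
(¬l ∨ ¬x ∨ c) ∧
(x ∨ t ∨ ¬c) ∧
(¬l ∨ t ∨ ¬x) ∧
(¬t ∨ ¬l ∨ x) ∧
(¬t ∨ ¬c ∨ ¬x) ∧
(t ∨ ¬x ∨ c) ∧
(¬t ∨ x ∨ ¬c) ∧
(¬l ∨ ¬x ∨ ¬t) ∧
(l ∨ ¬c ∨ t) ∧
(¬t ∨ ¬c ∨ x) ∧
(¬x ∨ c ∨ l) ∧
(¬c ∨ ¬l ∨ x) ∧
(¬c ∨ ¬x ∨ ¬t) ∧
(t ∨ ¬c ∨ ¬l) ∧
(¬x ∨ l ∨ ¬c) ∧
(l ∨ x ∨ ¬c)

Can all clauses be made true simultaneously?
Yes

Yes, the formula is satisfiable.

One satisfying assignment is: l=False, c=False, t=True, x=False

Verification: With this assignment, all 17 clauses evaluate to true.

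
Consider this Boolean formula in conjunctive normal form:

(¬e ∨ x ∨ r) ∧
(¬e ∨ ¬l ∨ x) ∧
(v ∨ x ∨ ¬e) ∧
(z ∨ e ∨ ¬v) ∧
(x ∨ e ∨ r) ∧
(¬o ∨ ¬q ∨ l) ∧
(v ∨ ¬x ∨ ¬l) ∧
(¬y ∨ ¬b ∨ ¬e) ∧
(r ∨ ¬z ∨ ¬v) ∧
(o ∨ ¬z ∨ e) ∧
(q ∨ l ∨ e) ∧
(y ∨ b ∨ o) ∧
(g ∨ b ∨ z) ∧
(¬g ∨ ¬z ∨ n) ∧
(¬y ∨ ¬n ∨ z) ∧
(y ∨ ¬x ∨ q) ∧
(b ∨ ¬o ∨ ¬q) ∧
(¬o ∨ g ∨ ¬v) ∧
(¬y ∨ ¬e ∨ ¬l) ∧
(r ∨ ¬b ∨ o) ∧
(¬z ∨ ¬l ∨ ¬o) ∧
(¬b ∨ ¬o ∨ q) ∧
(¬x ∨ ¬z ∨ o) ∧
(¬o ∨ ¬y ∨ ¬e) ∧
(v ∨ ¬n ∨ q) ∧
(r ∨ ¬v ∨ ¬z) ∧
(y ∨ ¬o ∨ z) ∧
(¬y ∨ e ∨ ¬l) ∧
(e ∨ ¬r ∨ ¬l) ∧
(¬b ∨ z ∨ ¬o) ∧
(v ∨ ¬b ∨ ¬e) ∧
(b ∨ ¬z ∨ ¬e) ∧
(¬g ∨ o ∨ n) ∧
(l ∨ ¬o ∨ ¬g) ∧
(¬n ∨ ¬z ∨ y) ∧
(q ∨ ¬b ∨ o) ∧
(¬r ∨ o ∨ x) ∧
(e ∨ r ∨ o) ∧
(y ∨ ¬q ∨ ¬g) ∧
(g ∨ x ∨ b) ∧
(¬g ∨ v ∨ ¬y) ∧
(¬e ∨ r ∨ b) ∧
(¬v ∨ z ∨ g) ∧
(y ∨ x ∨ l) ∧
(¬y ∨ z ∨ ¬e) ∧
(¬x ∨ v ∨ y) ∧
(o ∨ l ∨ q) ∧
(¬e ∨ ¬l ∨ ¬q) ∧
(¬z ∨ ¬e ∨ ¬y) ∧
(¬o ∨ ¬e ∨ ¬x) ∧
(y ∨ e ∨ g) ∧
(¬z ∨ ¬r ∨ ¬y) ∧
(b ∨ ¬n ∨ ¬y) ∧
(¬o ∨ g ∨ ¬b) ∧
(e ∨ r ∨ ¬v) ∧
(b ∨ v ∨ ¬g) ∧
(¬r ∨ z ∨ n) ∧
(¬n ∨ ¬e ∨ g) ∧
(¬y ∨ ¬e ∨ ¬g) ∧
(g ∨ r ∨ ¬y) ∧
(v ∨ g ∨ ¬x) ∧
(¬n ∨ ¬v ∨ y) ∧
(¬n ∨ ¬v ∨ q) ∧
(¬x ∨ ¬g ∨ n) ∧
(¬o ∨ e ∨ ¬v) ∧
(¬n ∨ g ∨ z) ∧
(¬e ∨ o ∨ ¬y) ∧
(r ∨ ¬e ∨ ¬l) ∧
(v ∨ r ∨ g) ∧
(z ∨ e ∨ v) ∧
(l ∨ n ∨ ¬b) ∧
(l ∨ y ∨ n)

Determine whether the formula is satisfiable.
No

No, the formula is not satisfiable.

No assignment of truth values to the variables can make all 72 clauses true simultaneously.

The formula is UNSAT (unsatisfiable).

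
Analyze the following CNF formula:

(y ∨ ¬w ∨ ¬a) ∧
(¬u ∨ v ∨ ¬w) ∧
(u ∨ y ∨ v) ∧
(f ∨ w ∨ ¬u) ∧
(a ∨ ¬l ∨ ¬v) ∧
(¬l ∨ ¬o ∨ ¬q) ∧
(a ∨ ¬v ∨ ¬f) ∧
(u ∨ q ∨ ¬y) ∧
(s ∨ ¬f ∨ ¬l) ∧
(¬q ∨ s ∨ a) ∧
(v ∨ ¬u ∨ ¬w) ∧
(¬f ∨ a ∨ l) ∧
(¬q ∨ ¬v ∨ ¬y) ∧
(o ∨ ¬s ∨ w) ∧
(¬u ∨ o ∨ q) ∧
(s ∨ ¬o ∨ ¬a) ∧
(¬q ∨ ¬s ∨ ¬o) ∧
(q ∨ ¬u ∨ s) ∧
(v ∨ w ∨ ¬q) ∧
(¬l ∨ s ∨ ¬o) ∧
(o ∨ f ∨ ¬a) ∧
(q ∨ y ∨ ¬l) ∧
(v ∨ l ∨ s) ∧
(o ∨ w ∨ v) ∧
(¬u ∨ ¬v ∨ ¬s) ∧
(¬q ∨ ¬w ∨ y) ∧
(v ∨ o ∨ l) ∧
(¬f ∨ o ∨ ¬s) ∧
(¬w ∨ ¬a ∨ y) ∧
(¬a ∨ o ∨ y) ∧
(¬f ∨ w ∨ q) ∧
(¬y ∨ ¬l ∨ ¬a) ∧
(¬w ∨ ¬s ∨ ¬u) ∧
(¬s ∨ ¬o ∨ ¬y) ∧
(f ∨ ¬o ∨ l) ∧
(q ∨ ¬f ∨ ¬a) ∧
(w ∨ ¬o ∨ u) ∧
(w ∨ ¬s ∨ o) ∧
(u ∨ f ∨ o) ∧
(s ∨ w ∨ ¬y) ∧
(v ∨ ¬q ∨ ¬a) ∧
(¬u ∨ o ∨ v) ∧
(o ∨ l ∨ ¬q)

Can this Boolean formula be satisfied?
No

No, the formula is not satisfiable.

No assignment of truth values to the variables can make all 43 clauses true simultaneously.

The formula is UNSAT (unsatisfiable).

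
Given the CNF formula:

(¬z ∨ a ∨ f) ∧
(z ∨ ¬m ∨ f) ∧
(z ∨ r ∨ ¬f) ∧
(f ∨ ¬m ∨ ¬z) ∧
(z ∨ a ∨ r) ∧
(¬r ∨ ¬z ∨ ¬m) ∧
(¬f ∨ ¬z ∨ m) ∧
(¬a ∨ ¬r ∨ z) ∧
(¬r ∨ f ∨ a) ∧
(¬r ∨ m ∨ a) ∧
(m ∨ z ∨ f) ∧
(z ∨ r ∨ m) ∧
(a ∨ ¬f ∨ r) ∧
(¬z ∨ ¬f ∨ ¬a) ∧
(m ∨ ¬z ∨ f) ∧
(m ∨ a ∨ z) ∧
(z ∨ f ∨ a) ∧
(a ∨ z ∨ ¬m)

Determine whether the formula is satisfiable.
No

No, the formula is not satisfiable.

No assignment of truth values to the variables can make all 18 clauses true simultaneously.

The formula is UNSAT (unsatisfiable).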